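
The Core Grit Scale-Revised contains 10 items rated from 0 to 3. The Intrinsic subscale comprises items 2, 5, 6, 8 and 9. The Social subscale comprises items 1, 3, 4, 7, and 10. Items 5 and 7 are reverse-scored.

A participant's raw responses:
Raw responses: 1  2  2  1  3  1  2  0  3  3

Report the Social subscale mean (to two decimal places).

1.60

Social items: 1, 3, 4, 7, 10.
Of these, item 7 is reverse-scored; reverse-coded value = 3 − response.
  item 1: 1
  item 3: 2
  item 4: 1
  item 7: 3 − 2 = 1
  item 10: 3
Sum = 1 + 2 + 1 + 1 + 3 = 8
Mean = 8 / 5 = 1.60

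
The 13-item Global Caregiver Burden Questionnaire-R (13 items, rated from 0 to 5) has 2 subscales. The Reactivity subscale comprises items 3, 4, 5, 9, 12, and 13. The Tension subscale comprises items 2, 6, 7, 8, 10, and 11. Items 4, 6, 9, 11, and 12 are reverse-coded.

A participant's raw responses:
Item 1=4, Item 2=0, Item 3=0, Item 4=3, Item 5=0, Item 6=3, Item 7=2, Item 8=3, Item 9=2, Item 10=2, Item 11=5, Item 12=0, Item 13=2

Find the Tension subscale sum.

9

Tension items: 2, 6, 7, 8, 10, 11.
Of these, items 6 and 11 are reverse-coded; on a 0–5 scale, reversed = 5 − raw.
  item 2: 0
  item 6: 5 − 3 = 2
  item 7: 2
  item 8: 3
  item 10: 2
  item 11: 5 − 5 = 0
Sum = 0 + 2 + 2 + 3 + 2 + 0 = 9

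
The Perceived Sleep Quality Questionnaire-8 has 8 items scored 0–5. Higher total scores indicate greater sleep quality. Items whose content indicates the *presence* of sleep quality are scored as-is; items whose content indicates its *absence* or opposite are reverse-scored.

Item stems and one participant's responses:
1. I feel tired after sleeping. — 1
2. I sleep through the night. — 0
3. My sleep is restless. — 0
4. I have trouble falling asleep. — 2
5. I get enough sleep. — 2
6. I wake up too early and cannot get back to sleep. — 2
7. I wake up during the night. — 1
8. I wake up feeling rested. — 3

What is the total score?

Items 1, 3, 4, 6, 7 describe the absence/opposite of sleep quality → reverse-score.
on a 0–5 scale, reversed = 5 − raw.
  item 1: 5 − 1 = 4
  item 2: 0
  item 3: 5 − 0 = 5
  item 4: 5 − 2 = 3
  item 5: 2
  item 6: 5 − 2 = 3
  item 7: 5 − 1 = 4
  item 8: 3
Total = 4 + 0 + 5 + 3 + 2 + 3 + 4 + 3 = 24

24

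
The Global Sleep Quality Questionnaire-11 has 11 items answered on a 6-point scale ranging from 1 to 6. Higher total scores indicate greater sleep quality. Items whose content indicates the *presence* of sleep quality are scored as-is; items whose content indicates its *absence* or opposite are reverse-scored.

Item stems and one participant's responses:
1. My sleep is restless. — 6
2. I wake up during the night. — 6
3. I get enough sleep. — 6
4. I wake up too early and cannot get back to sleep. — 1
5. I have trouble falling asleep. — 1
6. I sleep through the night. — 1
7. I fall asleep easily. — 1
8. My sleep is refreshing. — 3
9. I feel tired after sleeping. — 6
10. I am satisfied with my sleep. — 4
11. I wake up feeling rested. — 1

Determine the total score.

31

Items 1, 2, 4, 5, 9 describe the absence/opposite of sleep quality → reverse-score.
reverse-coded value = 7 − response.
  item 1: 7 − 6 = 1
  item 2: 7 − 6 = 1
  item 3: 6
  item 4: 7 − 1 = 6
  item 5: 7 − 1 = 6
  item 6: 1
  item 7: 1
  item 8: 3
  item 9: 7 − 6 = 1
  item 10: 4
  item 11: 1
Total = 1 + 1 + 6 + 6 + 6 + 1 + 1 + 3 + 1 + 4 + 1 = 31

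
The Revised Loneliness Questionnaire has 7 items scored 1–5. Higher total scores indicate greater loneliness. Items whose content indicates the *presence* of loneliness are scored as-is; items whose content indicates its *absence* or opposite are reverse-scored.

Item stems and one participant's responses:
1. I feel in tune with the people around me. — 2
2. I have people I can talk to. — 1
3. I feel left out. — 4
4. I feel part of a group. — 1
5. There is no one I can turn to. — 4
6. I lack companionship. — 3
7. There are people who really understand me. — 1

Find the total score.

Items 1, 2, 4, 7 describe the absence/opposite of loneliness → reverse-score.
reversed = (1+5) − raw = 6 − raw.
  item 1: 6 − 2 = 4
  item 2: 6 − 1 = 5
  item 3: 4
  item 4: 6 − 1 = 5
  item 5: 4
  item 6: 3
  item 7: 6 − 1 = 5
Total = 4 + 5 + 4 + 5 + 4 + 3 + 5 = 30

30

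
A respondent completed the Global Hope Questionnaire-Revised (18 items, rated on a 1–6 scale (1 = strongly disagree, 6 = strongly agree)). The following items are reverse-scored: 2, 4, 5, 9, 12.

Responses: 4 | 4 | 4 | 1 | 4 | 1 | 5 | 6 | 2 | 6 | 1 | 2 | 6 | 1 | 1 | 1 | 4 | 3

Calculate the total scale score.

65

Raw sum = 56. Reverse-scored items: 2, 4, 5, 9, 12; their raw sum = 13.
Each reversal replaces raw with 7 − raw, changing the total by 7 − 2·raw per item.
Total = 56 + 5·7 − 2·13 = 56 + 35 − 26 = 65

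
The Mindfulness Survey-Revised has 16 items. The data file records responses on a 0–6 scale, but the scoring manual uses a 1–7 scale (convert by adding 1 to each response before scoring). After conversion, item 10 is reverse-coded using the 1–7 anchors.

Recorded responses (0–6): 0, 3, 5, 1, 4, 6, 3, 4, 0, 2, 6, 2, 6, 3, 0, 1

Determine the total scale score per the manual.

Convert to 1–7: 1, 4, 6, 2, 5, 7, 4, 5, 1, 3, 7, 3, 7, 4, 1, 2
Reverse-coded (reverse-coded value = 8 − response):
  item 10: 8 − 3 = 5
Scored: 1, 4, 6, 2, 5, 7, 4, 5, 1, 5, 7, 3, 7, 4, 1, 2
Total = 64

64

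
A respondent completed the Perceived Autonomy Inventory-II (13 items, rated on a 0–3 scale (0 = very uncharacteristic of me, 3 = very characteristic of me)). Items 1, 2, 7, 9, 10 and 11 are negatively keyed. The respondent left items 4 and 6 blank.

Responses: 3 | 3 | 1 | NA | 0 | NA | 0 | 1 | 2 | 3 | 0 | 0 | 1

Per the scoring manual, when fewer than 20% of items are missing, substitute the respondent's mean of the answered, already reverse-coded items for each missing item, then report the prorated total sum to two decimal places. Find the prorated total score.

Reverse-coded (on a 0–3 scale, reversed = 3 − raw):
  item 1: 3 − 3 = 0
  item 2: 3 − 3 = 0
  item 7: 3 − 0 = 3
  item 9: 3 − 2 = 1
  item 10: 3 − 3 = 0
  item 11: 3 − 0 = 3
Completed scored items (11 of 13): 0, 0, 1, 0, 3, 1, 1, 0, 3, 0, 1; sum = 10.
Person mean = 10 / 11 ≈ 0.9091
Prorated total = (10 / 11) × 13 = 11.82 (to 2 dp)

11.82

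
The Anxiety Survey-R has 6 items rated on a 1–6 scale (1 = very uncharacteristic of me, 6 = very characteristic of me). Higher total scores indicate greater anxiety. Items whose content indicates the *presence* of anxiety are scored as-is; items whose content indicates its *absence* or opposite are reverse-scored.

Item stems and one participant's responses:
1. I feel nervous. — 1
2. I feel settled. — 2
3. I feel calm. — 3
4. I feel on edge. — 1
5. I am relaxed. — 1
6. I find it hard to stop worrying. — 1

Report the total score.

18

Items 2, 3, 5 describe the absence/opposite of anxiety → reverse-score.
reversed = (1+6) − raw = 7 − raw.
  item 1: 1
  item 2: 7 − 2 = 5
  item 3: 7 − 3 = 4
  item 4: 1
  item 5: 7 − 1 = 6
  item 6: 1
Total = 1 + 5 + 4 + 1 + 6 + 1 = 18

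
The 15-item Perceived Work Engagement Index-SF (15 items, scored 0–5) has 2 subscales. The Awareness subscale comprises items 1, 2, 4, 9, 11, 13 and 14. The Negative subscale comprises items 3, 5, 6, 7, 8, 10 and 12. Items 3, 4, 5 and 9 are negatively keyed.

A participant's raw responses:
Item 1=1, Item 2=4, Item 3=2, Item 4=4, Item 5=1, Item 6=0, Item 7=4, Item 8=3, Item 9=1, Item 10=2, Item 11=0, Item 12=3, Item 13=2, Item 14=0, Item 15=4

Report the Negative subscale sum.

Negative items: 3, 5, 6, 7, 8, 10, 12.
Of these, items 3 and 5 are negatively keyed; reverse-coded value = 5 − response.
  item 3: 5 − 2 = 3
  item 5: 5 − 1 = 4
  item 6: 0
  item 7: 4
  item 8: 3
  item 10: 2
  item 12: 3
Sum = 3 + 4 + 0 + 4 + 3 + 2 + 3 = 19

19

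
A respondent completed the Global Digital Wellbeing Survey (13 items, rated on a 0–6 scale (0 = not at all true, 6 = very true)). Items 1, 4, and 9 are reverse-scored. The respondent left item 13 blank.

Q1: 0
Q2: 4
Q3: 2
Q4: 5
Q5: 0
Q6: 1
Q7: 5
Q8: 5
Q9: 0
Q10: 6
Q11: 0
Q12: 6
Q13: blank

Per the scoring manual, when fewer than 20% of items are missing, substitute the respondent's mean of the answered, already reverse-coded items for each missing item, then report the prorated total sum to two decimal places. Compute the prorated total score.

45.50

Reverse-coded (reversed = (0+6) − raw = 6 − raw):
  item 1: 6 − 0 = 6
  item 4: 6 − 5 = 1
  item 9: 6 − 0 = 6
Completed scored items (12 of 13): 6, 4, 2, 1, 0, 1, 5, 5, 6, 6, 0, 6; sum = 42.
Person mean = 42 / 12 ≈ 3.5000
Prorated total = (42 / 12) × 13 = 45.50 (to 2 dp)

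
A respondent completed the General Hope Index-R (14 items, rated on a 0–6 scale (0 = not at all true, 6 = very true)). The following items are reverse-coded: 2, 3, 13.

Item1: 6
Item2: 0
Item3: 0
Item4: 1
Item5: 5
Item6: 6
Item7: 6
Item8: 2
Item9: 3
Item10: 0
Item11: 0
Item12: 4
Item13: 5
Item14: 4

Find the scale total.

50

Apply reverse scoring (reversed = (0+6) − raw = 6 − raw):
  item 2: 6 − 0 = 6
  item 3: 6 − 0 = 6
  item 13: 6 − 5 = 1
Scored items: 6, 6, 6, 1, 5, 6, 6, 2, 3, 0, 0, 4, 1, 4
Total = 6 + 6 + 6 + 1 + 5 + 6 + 6 + 2 + 3 + 0 + 0 + 4 + 1 + 4 = 50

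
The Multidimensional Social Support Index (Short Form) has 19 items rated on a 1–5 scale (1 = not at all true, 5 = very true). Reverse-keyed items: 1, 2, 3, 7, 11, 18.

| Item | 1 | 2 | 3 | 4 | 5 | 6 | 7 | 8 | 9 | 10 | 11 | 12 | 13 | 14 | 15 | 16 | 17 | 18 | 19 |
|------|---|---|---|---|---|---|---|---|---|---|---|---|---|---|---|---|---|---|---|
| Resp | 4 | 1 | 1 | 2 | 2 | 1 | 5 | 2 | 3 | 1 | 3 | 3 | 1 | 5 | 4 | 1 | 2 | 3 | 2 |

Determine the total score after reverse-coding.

Raw sum = 46. Reverse-keyed items: 1, 2, 3, 7, 11, 18; their raw sum = 17.
Each reversal replaces raw with 6 − raw, changing the total by 6 − 2·raw per item.
Total = 46 + 6·6 − 2·17 = 46 + 36 − 34 = 48

48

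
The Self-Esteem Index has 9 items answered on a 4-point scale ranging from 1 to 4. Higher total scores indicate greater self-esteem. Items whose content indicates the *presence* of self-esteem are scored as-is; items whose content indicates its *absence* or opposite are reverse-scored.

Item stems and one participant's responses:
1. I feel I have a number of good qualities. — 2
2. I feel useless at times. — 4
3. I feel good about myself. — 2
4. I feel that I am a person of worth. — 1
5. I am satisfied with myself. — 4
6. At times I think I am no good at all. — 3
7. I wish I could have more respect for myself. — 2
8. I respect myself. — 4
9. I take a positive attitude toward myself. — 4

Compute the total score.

Items 2, 6, 7 describe the absence/opposite of self-esteem → reverse-score.
reverse-coded value = 5 − response.
  item 1: 2
  item 2: 5 − 4 = 1
  item 3: 2
  item 4: 1
  item 5: 4
  item 6: 5 − 3 = 2
  item 7: 5 − 2 = 3
  item 8: 4
  item 9: 4
Total = 2 + 1 + 2 + 1 + 4 + 2 + 3 + 4 + 4 = 23

23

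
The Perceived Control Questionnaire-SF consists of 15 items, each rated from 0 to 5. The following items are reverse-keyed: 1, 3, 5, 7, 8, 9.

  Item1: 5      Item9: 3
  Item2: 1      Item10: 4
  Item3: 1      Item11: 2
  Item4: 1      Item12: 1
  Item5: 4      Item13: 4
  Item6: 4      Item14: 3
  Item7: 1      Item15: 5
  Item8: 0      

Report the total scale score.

Apply reverse scoring (reverse-coded value = 5 − response):
  item 1: 5 − 5 = 0
  item 3: 5 − 1 = 4
  item 5: 5 − 4 = 1
  item 7: 5 − 1 = 4
  item 8: 5 − 0 = 5
  item 9: 5 − 3 = 2
After reverse-coding: 0, 1, 4, 1, 1, 4, 4, 5, 2, 4, 2, 1, 4, 3, 5
Total = 0 + 1 + 4 + 1 + 1 + 4 + 4 + 5 + 2 + 4 + 2 + 1 + 4 + 3 + 5 = 41

41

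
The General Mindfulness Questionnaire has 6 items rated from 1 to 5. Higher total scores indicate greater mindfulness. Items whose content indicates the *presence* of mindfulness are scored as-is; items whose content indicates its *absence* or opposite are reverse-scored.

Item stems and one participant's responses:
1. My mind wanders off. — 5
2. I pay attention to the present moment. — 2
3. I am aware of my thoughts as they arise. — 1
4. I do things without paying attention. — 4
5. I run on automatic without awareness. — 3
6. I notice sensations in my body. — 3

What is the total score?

Items 1, 4, 5 describe the absence/opposite of mindfulness → reverse-score.
on a 1–5 scale, reversed = 6 − raw.
  item 1: 6 − 5 = 1
  item 2: 2
  item 3: 1
  item 4: 6 − 4 = 2
  item 5: 6 − 3 = 3
  item 6: 3
Total = 1 + 2 + 1 + 2 + 3 + 3 = 12

12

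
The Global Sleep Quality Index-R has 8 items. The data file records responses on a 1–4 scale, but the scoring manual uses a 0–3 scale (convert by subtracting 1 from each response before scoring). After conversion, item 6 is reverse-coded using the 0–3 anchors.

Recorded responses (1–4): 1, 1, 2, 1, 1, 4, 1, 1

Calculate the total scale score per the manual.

Convert to 0–3: 0, 0, 1, 0, 0, 3, 0, 0
Reverse-coded (reverse-coded value = 3 − response):
  item 6: 3 − 3 = 0
Scored: 0, 0, 1, 0, 0, 0, 0, 0
Total = 1

1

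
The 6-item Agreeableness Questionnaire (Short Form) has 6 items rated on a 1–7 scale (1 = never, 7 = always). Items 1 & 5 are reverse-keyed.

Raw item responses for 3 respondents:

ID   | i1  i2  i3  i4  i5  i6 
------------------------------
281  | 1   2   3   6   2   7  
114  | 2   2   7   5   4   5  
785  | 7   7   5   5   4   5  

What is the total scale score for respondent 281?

31

Respondent 281 raw: 1, 2, 3, 6, 2, 7.
Reverse-coded (on a 1–7 scale, reversed = 8 − raw):
  item 1: 8 − 1 = 7
  item 2: 2
  item 3: 3
  item 4: 6
  item 5: 8 − 2 = 6
  item 6: 7
Sum = 7 + 2 + 3 + 6 + 6 + 7 = 31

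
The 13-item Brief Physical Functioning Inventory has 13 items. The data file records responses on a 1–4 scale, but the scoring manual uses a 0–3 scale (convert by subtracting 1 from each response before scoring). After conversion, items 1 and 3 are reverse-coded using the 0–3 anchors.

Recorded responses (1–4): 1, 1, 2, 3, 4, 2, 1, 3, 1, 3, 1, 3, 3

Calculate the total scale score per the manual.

Convert to 0–3: 0, 0, 1, 2, 3, 1, 0, 2, 0, 2, 0, 2, 2
Reverse-coded (reverse-coded value = 3 − response):
  item 1: 3 − 0 = 3
  item 3: 3 − 1 = 2
Scored: 3, 0, 2, 2, 3, 1, 0, 2, 0, 2, 0, 2, 2
Total = 19

19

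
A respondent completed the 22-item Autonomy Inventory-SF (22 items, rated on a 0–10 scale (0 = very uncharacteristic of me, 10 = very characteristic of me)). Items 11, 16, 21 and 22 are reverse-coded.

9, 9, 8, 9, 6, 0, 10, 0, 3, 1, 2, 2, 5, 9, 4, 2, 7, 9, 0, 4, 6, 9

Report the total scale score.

Apply reverse scoring (on a 0–10 scale, reversed = 10 − raw):
  item 11: 10 − 2 = 8
  item 16: 10 − 2 = 8
  item 21: 10 − 6 = 4
  item 22: 10 − 9 = 1
After reverse-coding: 9, 9, 8, 9, 6, 0, 10, 0, 3, 1, 8, 2, 5, 9, 4, 8, 7, 9, 0, 4, 4, 1
Total = 9 + 9 + 8 + 9 + 6 + 0 + 10 + 0 + 3 + 1 + 8 + 2 + 5 + 9 + 4 + 8 + 7 + 9 + 0 + 4 + 4 + 1 = 116

116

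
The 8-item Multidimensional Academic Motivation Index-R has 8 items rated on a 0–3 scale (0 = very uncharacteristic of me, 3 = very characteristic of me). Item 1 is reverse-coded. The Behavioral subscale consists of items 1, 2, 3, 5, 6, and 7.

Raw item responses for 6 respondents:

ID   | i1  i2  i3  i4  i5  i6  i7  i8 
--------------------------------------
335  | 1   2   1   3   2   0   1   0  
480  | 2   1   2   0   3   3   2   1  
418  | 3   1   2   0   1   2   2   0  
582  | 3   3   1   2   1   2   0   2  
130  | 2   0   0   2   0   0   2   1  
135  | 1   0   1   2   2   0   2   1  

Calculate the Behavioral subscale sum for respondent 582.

7

Respondent 582 raw: 3, 3, 1, 2, 1, 2, 0, 2.
Behavioral items: 1, 2, 3, 5, 6, 7.
Reverse-coded (reverse-coded value = 3 − response):
  item 1: 3 − 3 = 0
  item 2: 3
  item 3: 1
  item 5: 1
  item 6: 2
  item 7: 0
Sum = 0 + 3 + 1 + 1 + 2 + 0 = 7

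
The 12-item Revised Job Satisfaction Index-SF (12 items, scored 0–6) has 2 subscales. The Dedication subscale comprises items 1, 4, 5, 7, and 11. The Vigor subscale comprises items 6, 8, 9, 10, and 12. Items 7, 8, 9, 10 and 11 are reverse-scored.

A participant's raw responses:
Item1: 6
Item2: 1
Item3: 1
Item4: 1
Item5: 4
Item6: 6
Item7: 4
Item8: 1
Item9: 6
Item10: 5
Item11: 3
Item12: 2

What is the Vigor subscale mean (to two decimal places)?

Vigor items: 6, 8, 9, 10, 12.
Of these, items 8, 9, & 10 are reverse-scored; on a 0–6 scale, reversed = 6 − raw.
  item 6: 6
  item 8: 6 − 1 = 5
  item 9: 6 − 6 = 0
  item 10: 6 − 5 = 1
  item 12: 2
Sum = 6 + 5 + 0 + 1 + 2 = 14
Mean = 14 / 5 = 2.80

2.80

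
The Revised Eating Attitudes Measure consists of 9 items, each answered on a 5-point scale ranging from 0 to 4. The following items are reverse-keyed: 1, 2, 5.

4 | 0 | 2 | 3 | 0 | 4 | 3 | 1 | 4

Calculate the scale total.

Reverse-keyed items use 4 − raw:
  item 1: 4 − 4 = 0
  item 2: 4 − 0 = 4
  item 5: 4 − 0 = 4
Scored responses: 0, 4, 2, 3, 4, 4, 3, 1, 4
Total = 0 + 4 + 2 + 3 + 4 + 4 + 3 + 1 + 4 = 25

25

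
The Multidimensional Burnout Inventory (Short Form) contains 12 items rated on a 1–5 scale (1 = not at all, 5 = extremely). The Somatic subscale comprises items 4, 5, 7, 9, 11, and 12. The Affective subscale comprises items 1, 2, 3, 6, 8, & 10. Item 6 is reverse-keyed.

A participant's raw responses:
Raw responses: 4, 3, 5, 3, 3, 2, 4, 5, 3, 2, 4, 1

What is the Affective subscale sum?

Affective items: 1, 2, 3, 6, 8, 10.
Of these, item 6 is reverse-keyed; reversed = (1+5) − raw = 6 − raw.
  item 1: 4
  item 2: 3
  item 3: 5
  item 6: 6 − 2 = 4
  item 8: 5
  item 10: 2
Sum = 4 + 3 + 5 + 4 + 5 + 2 = 23

23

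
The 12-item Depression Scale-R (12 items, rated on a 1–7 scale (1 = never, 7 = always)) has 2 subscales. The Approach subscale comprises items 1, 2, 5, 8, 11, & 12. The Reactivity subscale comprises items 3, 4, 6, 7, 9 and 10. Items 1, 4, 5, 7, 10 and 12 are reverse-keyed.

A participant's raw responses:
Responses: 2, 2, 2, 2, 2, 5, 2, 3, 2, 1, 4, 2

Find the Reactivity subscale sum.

28

Reactivity items: 3, 4, 6, 7, 9, 10.
Of these, items 4, 7 and 10 are reverse-keyed; reversed = (1+7) − raw = 8 − raw.
  item 3: 2
  item 4: 8 − 2 = 6
  item 6: 5
  item 7: 8 − 2 = 6
  item 9: 2
  item 10: 8 − 1 = 7
Sum = 2 + 6 + 5 + 6 + 2 + 7 = 28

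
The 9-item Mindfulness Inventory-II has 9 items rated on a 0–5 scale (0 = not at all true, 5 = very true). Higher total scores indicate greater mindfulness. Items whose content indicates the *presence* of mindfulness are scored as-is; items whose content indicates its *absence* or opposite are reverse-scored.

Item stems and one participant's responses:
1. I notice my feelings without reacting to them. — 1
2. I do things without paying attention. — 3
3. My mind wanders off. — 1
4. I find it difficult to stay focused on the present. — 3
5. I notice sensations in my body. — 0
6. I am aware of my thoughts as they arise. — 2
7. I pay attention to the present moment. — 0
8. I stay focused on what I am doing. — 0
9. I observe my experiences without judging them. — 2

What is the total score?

Items 2, 3, 4 describe the absence/opposite of mindfulness → reverse-score.
reverse-coded value = 5 − response.
  item 1: 1
  item 2: 5 − 3 = 2
  item 3: 5 − 1 = 4
  item 4: 5 − 3 = 2
  item 5: 0
  item 6: 2
  item 7: 0
  item 8: 0
  item 9: 2
Total = 1 + 2 + 4 + 2 + 0 + 2 + 0 + 0 + 2 = 13

13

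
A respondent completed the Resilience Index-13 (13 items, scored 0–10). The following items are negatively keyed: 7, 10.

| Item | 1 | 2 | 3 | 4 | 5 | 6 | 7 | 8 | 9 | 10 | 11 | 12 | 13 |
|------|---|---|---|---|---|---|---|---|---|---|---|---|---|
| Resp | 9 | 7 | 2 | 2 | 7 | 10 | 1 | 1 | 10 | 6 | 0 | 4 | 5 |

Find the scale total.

70

Reversing items 7 & 10 with 10 − raw:
Total = 9 + 7 + 2 + 2 + 7 + 10 + (10−1) + 1 + 10 + (10−6) + 0 + 4 + 5
      = 9 + 7 + 2 + 2 + 7 + 10 + 9 + 1 + 10 + 4 + 0 + 4 + 5 = 70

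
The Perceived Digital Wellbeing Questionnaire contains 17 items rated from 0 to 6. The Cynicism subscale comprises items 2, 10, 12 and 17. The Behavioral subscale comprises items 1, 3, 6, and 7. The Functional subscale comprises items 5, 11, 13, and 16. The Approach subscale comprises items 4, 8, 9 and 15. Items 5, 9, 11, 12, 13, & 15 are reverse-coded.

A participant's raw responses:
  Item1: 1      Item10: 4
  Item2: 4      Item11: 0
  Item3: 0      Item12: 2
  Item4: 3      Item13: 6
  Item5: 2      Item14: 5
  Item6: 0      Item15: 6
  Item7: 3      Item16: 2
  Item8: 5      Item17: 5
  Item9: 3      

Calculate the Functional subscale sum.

Functional items: 5, 11, 13, 16.
Of these, items 5, 11, and 13 are reverse-coded; reverse-coded value = 6 − response.
  item 5: 6 − 2 = 4
  item 11: 6 − 0 = 6
  item 13: 6 − 6 = 0
  item 16: 2
Sum = 4 + 6 + 0 + 2 = 12

12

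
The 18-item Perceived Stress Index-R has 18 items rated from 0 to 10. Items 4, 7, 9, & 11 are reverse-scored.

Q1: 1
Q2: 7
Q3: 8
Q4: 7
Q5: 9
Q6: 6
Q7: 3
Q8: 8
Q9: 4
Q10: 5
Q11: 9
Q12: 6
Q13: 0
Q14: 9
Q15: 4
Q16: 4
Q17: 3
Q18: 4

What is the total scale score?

91

Reversing items 4, 7, 9, and 11 with 10 − raw:
Total = 1 + 7 + 8 + (10−7) + 9 + 6 + (10−3) + 8 + (10−4) + 5 + (10−9) + 6 + 0 + 9 + 4 + 4 + 3 + 4
      = 1 + 7 + 8 + 3 + 9 + 6 + 7 + 8 + 6 + 5 + 1 + 6 + 0 + 9 + 4 + 4 + 3 + 4 = 91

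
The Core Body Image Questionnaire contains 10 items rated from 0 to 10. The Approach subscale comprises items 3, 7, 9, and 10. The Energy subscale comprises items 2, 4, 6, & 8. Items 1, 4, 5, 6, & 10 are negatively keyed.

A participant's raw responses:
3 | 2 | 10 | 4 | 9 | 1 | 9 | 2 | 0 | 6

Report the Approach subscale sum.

Approach items: 3, 7, 9, 10.
Of these, item 10 is negatively keyed; reversed = (0+10) − raw = 10 − raw.
  item 3: 10
  item 7: 9
  item 9: 0
  item 10: 10 − 6 = 4
Sum = 10 + 9 + 0 + 4 = 23

23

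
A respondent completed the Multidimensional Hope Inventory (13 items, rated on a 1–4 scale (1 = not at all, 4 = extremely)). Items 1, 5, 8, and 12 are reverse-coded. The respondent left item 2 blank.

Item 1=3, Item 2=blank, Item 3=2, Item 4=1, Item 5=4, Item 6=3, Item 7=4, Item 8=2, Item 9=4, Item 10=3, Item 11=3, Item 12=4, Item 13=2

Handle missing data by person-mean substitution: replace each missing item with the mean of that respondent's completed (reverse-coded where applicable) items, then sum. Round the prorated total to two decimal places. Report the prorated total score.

Reverse-coded (on a 1–4 scale, reversed = 5 − raw):
  item 1: 5 − 3 = 2
  item 5: 5 − 4 = 1
  item 8: 5 − 2 = 3
  item 12: 5 − 4 = 1
Completed scored items (12 of 13): 2, 2, 1, 1, 3, 4, 3, 4, 3, 3, 1, 2; sum = 29.
Person mean = 29 / 12 ≈ 2.4167
Prorated total = (29 / 12) × 13 = 31.42 (to 2 dp)

31.42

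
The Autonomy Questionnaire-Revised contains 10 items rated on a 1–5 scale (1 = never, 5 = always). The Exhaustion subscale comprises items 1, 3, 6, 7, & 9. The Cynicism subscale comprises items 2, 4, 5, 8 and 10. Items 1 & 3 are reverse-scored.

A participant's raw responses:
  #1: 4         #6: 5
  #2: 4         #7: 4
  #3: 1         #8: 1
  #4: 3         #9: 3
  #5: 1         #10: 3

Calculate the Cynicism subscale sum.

Cynicism items: 2, 4, 5, 8, 10.
  item 2: 4
  item 4: 3
  item 5: 1
  item 8: 1
  item 10: 3
Sum = 4 + 3 + 1 + 1 + 3 = 12

12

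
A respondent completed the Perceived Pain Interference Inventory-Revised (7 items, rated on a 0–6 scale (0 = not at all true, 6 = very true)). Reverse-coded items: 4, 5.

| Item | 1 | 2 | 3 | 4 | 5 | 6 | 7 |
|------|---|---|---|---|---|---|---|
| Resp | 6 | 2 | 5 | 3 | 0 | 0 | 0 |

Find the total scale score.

Reversing items 4 & 5 with 6 − raw:
Total = 6 + 2 + 5 + (6−3) + (6−0) + 0 + 0
      = 6 + 2 + 5 + 3 + 6 + 0 + 0 = 22

22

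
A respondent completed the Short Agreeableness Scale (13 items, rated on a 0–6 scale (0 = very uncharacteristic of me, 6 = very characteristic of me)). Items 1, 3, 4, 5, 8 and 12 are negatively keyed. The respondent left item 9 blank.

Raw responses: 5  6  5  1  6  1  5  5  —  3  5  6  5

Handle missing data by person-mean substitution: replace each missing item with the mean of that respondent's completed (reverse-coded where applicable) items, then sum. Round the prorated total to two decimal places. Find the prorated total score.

Reverse-coded (reverse-coded value = 6 − response):
  item 1: 6 − 5 = 1
  item 3: 6 − 5 = 1
  item 4: 6 − 1 = 5
  item 5: 6 − 6 = 0
  item 8: 6 − 5 = 1
  item 12: 6 − 6 = 0
Completed scored items (12 of 13): 1, 6, 1, 5, 0, 1, 5, 1, 3, 5, 0, 5; sum = 33.
Person mean = 33 / 12 ≈ 2.7500
Prorated total = (33 / 12) × 13 = 35.75 (to 2 dp)

35.75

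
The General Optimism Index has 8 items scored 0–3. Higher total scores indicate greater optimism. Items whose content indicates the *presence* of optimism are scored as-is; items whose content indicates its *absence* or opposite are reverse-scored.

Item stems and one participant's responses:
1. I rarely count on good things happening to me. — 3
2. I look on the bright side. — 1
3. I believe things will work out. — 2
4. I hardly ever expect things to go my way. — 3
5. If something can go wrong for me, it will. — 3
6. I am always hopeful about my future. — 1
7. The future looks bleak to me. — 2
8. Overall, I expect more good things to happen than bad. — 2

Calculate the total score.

7

Items 1, 4, 5, 7 describe the absence/opposite of optimism → reverse-score.
on a 0–3 scale, reversed = 3 − raw.
  item 1: 3 − 3 = 0
  item 2: 1
  item 3: 2
  item 4: 3 − 3 = 0
  item 5: 3 − 3 = 0
  item 6: 1
  item 7: 3 − 2 = 1
  item 8: 2
Total = 0 + 1 + 2 + 0 + 0 + 1 + 1 + 2 = 7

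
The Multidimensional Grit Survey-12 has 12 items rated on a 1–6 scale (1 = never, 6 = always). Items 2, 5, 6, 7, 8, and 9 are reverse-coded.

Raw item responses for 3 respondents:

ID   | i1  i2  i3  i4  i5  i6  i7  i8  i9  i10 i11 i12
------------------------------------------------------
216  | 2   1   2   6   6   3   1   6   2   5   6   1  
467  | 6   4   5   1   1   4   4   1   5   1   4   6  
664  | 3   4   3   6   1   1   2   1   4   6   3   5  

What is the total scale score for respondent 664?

Respondent 664 raw: 3, 4, 3, 6, 1, 1, 2, 1, 4, 6, 3, 5.
Reverse-coded (on a 1–6 scale, reversed = 7 − raw):
  item 1: 3
  item 2: 7 − 4 = 3
  item 3: 3
  item 4: 6
  item 5: 7 − 1 = 6
  item 6: 7 − 1 = 6
  item 7: 7 − 2 = 5
  item 8: 7 − 1 = 6
  item 9: 7 − 4 = 3
  item 10: 6
  item 11: 3
  item 12: 5
Sum = 3 + 3 + 3 + 6 + 6 + 6 + 5 + 6 + 3 + 6 + 3 + 5 = 55

55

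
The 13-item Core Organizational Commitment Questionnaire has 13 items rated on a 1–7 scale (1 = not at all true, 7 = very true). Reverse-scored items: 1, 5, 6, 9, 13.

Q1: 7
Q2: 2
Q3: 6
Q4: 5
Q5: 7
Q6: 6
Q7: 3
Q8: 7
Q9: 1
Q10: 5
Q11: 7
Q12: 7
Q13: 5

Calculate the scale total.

56

Raw sum = 68. Reverse-scored items: 1, 5, 6, 9, 13; their raw sum = 26.
Each reversal replaces raw with 8 − raw, changing the total by 8 − 2·raw per item.
Total = 68 + 5·8 − 2·26 = 68 + 40 − 52 = 56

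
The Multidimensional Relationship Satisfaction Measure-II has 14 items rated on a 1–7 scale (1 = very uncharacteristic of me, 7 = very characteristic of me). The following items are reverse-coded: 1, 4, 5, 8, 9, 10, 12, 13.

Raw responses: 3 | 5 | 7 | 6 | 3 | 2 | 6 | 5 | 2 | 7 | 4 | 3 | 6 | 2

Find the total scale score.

55

Reversing items 1, 4, 5, 8, 9, 10, 12, and 13 with 8 − raw:
Total = (8−3) + 5 + 7 + (8−6) + (8−3) + 2 + 6 + (8−5) + (8−2) + (8−7) + 4 + (8−3) + (8−6) + 2
      = 5 + 5 + 7 + 2 + 5 + 2 + 6 + 3 + 6 + 1 + 4 + 5 + 2 + 2 = 55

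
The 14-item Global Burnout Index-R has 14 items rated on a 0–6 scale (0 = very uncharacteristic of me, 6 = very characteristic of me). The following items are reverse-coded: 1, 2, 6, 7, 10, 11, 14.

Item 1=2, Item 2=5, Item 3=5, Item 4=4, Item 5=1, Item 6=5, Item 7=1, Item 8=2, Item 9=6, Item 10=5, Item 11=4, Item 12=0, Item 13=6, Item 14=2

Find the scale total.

42

Reversing items 1, 2, 6, 7, 10, 11, and 14 with 6 − raw:
Total = (6−2) + (6−5) + 5 + 4 + 1 + (6−5) + (6−1) + 2 + 6 + (6−5) + (6−4) + 0 + 6 + (6−2)
      = 4 + 1 + 5 + 4 + 1 + 1 + 5 + 2 + 6 + 1 + 2 + 0 + 6 + 4 = 42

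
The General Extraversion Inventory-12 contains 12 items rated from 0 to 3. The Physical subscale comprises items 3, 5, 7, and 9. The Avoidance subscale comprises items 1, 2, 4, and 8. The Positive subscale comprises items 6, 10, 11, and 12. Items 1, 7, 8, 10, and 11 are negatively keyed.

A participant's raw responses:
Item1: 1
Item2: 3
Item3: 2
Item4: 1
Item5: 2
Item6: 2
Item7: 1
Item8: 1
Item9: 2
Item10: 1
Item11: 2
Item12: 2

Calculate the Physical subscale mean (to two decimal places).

Physical items: 3, 5, 7, 9.
Of these, item 7 is negatively keyed; reverse-coded value = 3 − response.
  item 3: 2
  item 5: 2
  item 7: 3 − 1 = 2
  item 9: 2
Sum = 2 + 2 + 2 + 2 = 8
Mean = 8 / 4 = 2.00

2.00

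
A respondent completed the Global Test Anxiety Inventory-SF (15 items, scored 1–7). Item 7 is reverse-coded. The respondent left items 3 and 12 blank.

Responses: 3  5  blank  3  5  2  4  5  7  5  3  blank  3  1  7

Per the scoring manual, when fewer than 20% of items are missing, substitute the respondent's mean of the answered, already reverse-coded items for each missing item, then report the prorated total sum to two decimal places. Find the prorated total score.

Reverse-coded (on a 1–7 scale, reversed = 8 − raw):
  item 7: 8 − 4 = 4
Completed scored items (13 of 15): 3, 5, 3, 5, 2, 4, 5, 7, 5, 3, 3, 1, 7; sum = 53.
Person mean = 53 / 13 ≈ 4.0769
Prorated total = (53 / 13) × 15 = 61.15 (to 2 dp)

61.15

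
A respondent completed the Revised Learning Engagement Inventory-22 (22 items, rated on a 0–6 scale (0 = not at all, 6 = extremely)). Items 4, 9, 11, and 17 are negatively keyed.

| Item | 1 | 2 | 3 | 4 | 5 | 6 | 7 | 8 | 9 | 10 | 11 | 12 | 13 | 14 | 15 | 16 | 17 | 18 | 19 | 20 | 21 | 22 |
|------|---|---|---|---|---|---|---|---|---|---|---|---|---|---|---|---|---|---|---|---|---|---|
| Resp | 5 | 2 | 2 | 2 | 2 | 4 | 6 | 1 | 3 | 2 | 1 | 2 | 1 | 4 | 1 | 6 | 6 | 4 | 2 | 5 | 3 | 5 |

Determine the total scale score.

69

Reverse-coded items (reversed = (0+6) − raw = 6 − raw):
  item 4: 6 − 2 = 4
  item 9: 6 − 3 = 3
  item 11: 6 − 1 = 5
  item 17: 6 − 6 = 0
Scored items: 5, 2, 2, 4, 2, 4, 6, 1, 3, 2, 5, 2, 1, 4, 1, 6, 0, 4, 2, 5, 3, 5
Total = 5 + 2 + 2 + 4 + 2 + 4 + 6 + 1 + 3 + 2 + 5 + 2 + 1 + 4 + 1 + 6 + 0 + 4 + 2 + 5 + 3 + 5 = 69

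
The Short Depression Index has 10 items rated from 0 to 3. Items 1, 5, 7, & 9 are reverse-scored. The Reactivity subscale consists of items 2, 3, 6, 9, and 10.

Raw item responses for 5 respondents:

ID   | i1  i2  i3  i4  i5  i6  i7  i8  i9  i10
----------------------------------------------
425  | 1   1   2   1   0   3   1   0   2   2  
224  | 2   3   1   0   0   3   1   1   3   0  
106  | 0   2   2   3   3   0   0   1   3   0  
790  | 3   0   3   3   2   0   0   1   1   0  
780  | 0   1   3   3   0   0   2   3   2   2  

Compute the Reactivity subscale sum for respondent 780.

7

Respondent 780 raw: 0, 1, 3, 3, 0, 0, 2, 3, 2, 2.
Reactivity items: 2, 3, 6, 9, 10.
Reverse-coded (reverse-coded value = 3 − response):
  item 2: 1
  item 3: 3
  item 6: 0
  item 9: 3 − 2 = 1
  item 10: 2
Sum = 1 + 3 + 0 + 1 + 2 = 7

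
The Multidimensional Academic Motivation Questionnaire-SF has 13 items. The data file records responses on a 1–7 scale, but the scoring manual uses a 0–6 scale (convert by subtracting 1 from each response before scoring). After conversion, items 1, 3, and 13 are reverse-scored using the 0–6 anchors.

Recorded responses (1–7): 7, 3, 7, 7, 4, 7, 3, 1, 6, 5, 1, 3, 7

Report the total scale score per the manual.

30

Convert to 0–6: 6, 2, 6, 6, 3, 6, 2, 0, 5, 4, 0, 2, 6
Reverse-coded (reversed = (0+6) − raw = 6 − raw):
  item 1: 6 − 6 = 0
  item 3: 6 − 6 = 0
  item 13: 6 − 6 = 0
Scored: 0, 2, 0, 6, 3, 6, 2, 0, 5, 4, 0, 2, 0
Total = 30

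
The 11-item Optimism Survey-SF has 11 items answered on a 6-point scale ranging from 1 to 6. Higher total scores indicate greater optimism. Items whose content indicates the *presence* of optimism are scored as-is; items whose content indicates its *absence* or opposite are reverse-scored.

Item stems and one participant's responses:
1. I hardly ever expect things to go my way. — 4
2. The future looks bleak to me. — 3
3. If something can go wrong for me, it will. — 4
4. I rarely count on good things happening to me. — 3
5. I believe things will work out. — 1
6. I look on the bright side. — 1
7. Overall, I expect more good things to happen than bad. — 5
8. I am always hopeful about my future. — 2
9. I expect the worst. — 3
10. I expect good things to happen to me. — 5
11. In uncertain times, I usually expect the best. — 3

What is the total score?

35

Items 1, 2, 3, 4, 9 describe the absence/opposite of optimism → reverse-score.
on a 1–6 scale, reversed = 7 − raw.
  item 1: 7 − 4 = 3
  item 2: 7 − 3 = 4
  item 3: 7 − 4 = 3
  item 4: 7 − 3 = 4
  item 5: 1
  item 6: 1
  item 7: 5
  item 8: 2
  item 9: 7 − 3 = 4
  item 10: 5
  item 11: 3
Total = 3 + 4 + 3 + 4 + 1 + 1 + 5 + 2 + 4 + 5 + 3 = 35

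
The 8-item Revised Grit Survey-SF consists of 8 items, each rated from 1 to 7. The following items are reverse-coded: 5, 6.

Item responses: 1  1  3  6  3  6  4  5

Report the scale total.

Apply reverse scoring (reverse-coded value = 8 − response):
  item 5: 8 − 3 = 5
  item 6: 8 − 6 = 2
Scored responses: 1, 1, 3, 6, 5, 2, 4, 5
Total = 1 + 1 + 3 + 6 + 5 + 2 + 4 + 5 = 27

27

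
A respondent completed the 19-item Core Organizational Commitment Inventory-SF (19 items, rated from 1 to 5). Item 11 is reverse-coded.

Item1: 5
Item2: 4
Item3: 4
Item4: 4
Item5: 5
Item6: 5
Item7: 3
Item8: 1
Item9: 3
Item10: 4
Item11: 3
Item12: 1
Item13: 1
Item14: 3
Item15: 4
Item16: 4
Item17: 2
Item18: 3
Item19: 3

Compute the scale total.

Apply reverse scoring (reverse-coded value = 6 − response):
  item 11: 6 − 3 = 3
After reverse-coding: 5, 4, 4, 4, 5, 5, 3, 1, 3, 4, 3, 1, 1, 3, 4, 4, 2, 3, 3
Total = 5 + 4 + 4 + 4 + 5 + 5 + 3 + 1 + 3 + 4 + 3 + 1 + 1 + 3 + 4 + 4 + 2 + 3 + 3 = 62

62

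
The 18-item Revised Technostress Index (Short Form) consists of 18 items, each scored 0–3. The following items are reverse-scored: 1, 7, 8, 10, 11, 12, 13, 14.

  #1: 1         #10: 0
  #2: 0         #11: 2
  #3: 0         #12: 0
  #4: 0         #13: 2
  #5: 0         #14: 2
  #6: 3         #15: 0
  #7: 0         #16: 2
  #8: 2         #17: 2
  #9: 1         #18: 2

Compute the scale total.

Reverse-scored items use 3 − raw:
  item 1: 3 − 1 = 2
  item 7: 3 − 0 = 3
  item 8: 3 − 2 = 1
  item 10: 3 − 0 = 3
  item 11: 3 − 2 = 1
  item 12: 3 − 0 = 3
  item 13: 3 − 2 = 1
  item 14: 3 − 2 = 1
Scored responses: 2, 0, 0, 0, 0, 3, 3, 1, 1, 3, 1, 3, 1, 1, 0, 2, 2, 2
Total = 2 + 0 + 0 + 0 + 0 + 3 + 3 + 1 + 1 + 3 + 1 + 3 + 1 + 1 + 0 + 2 + 2 + 2 = 25

25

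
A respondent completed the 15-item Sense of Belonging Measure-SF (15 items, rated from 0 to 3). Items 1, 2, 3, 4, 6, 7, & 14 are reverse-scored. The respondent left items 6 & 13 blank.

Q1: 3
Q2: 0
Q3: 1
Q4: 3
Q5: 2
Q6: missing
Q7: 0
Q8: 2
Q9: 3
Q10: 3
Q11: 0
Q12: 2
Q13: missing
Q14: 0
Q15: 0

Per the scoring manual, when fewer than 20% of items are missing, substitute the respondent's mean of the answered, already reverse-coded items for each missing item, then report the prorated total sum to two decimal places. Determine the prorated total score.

Reverse-coded (on a 0–3 scale, reversed = 3 − raw):
  item 1: 3 − 3 = 0
  item 2: 3 − 0 = 3
  item 3: 3 − 1 = 2
  item 4: 3 − 3 = 0
  item 7: 3 − 0 = 3
  item 14: 3 − 0 = 3
Completed scored items (13 of 15): 0, 3, 2, 0, 2, 3, 2, 3, 3, 0, 2, 3, 0; sum = 23.
Person mean = 23 / 13 ≈ 1.7692
Prorated total = (23 / 13) × 15 = 26.54 (to 2 dp)

26.54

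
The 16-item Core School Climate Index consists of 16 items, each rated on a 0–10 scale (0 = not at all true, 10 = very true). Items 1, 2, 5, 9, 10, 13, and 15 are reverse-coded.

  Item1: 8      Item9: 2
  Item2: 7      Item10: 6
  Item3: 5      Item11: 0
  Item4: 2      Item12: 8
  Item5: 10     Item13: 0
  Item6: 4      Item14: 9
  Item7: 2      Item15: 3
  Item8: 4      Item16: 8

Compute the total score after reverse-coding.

76

Reverse-coded items use 10 − raw:
  item 1: 10 − 8 = 2
  item 2: 10 − 7 = 3
  item 5: 10 − 10 = 0
  item 9: 10 − 2 = 8
  item 10: 10 − 6 = 4
  item 13: 10 − 0 = 10
  item 15: 10 − 3 = 7
After reverse-coding: 2, 3, 5, 2, 0, 4, 2, 4, 8, 4, 0, 8, 10, 9, 7, 8
Total = 2 + 3 + 5 + 2 + 0 + 4 + 2 + 4 + 8 + 4 + 0 + 8 + 10 + 9 + 7 + 8 = 76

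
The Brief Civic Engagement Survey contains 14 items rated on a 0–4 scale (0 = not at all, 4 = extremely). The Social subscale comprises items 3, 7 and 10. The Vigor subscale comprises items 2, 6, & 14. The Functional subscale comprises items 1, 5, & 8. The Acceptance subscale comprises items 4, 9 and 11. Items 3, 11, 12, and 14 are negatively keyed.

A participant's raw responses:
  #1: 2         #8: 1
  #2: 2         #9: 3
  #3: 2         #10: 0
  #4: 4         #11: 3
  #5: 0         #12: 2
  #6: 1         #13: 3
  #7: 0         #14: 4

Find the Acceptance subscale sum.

Acceptance items: 4, 9, 11.
Of these, item 11 is negatively keyed; on a 0–4 scale, reversed = 4 − raw.
  item 4: 4
  item 9: 3
  item 11: 4 − 3 = 1
Sum = 4 + 3 + 1 = 8

8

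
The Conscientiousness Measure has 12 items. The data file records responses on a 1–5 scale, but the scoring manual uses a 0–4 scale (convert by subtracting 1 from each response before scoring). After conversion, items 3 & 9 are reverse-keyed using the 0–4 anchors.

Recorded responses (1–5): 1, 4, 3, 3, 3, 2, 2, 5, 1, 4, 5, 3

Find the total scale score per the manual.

Convert to 0–4: 0, 3, 2, 2, 2, 1, 1, 4, 0, 3, 4, 2
Reverse-coded (reverse-coded value = 4 − response):
  item 3: 4 − 2 = 2
  item 9: 4 − 0 = 4
Scored: 0, 3, 2, 2, 2, 1, 1, 4, 4, 3, 4, 2
Total = 28

28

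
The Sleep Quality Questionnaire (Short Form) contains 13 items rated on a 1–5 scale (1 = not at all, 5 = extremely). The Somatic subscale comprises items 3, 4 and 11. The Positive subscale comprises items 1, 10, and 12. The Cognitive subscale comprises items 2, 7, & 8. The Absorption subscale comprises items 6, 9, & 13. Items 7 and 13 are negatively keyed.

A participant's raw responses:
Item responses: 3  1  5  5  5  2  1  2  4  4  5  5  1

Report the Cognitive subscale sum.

Cognitive items: 2, 7, 8.
Of these, item 7 is negatively keyed; on a 1–5 scale, reversed = 6 − raw.
  item 2: 1
  item 7: 6 − 1 = 5
  item 8: 2
Sum = 1 + 5 + 2 = 8

8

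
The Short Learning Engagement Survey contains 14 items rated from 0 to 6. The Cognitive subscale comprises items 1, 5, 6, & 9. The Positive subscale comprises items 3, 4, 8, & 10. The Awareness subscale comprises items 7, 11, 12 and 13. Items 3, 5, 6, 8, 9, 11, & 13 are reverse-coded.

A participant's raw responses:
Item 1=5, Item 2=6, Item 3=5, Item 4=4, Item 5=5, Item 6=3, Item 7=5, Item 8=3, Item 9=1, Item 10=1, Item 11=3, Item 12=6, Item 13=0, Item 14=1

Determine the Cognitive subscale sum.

Cognitive items: 1, 5, 6, 9.
Of these, items 5, 6, and 9 are reverse-coded; reversed = (0+6) − raw = 6 − raw.
  item 1: 5
  item 5: 6 − 5 = 1
  item 6: 6 − 3 = 3
  item 9: 6 − 1 = 5
Sum = 5 + 1 + 3 + 5 = 14

14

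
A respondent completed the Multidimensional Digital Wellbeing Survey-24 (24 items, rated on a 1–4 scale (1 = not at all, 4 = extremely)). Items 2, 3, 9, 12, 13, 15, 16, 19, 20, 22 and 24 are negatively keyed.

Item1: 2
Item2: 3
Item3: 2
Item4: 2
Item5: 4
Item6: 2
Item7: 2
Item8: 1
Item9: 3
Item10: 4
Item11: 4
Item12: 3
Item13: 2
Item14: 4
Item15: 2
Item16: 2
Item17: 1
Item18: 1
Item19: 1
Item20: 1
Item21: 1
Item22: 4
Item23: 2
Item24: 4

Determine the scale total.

58

Raw sum = 57. Negatively keyed items: 2, 3, 9, 12, 13, 15, 16, 19, 20, 22, 24; their raw sum = 27.
Each reversal replaces raw with 5 − raw, changing the total by 5 − 2·raw per item.
Total = 57 + 11·5 − 2·27 = 57 + 55 − 54 = 58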